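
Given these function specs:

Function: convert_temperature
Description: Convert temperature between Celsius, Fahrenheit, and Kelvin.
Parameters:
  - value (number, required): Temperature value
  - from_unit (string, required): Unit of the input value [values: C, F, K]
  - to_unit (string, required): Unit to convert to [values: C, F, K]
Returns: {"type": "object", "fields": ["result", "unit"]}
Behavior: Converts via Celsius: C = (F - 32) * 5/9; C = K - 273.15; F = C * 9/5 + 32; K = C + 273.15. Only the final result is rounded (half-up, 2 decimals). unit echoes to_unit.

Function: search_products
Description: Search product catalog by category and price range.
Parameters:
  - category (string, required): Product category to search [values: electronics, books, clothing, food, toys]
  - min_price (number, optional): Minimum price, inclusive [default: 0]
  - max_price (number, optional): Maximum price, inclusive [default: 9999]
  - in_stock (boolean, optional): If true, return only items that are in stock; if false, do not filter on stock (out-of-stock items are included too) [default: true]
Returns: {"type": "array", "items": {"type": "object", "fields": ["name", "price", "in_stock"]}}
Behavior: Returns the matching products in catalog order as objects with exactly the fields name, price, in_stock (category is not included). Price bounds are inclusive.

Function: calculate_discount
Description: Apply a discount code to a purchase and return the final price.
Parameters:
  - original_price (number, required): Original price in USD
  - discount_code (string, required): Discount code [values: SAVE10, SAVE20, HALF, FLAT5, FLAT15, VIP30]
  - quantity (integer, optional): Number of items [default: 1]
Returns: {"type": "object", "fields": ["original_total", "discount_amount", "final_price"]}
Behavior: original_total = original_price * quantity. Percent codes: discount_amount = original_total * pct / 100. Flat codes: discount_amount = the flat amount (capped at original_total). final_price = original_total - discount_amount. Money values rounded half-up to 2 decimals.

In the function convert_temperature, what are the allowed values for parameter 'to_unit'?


The convert_temperature spec declares:
  - to_unit (string, required): Unit to convert to [values: C, F, K]
Allowed values:
C, F, K


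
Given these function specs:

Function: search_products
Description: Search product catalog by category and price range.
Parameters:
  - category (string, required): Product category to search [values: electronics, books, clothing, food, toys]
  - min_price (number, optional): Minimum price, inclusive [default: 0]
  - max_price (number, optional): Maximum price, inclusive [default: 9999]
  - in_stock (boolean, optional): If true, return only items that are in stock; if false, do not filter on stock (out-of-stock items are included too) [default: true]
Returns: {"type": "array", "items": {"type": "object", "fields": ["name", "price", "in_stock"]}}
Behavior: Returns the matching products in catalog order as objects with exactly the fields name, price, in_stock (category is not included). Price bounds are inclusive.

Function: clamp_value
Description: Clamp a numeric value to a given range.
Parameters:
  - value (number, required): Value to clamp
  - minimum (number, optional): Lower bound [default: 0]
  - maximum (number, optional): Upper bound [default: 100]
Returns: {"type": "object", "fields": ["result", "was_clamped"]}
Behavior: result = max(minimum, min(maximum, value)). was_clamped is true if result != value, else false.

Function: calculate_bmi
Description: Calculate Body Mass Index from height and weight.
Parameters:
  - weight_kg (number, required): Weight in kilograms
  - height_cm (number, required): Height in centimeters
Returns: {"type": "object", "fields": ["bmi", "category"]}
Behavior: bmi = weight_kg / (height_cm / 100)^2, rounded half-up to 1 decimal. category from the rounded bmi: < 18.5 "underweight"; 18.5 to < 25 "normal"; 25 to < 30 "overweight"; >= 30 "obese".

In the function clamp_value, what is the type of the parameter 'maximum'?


The clamp_value spec declares:
  - maximum (number, optional): Upper bound [default: 100]
Type:
number


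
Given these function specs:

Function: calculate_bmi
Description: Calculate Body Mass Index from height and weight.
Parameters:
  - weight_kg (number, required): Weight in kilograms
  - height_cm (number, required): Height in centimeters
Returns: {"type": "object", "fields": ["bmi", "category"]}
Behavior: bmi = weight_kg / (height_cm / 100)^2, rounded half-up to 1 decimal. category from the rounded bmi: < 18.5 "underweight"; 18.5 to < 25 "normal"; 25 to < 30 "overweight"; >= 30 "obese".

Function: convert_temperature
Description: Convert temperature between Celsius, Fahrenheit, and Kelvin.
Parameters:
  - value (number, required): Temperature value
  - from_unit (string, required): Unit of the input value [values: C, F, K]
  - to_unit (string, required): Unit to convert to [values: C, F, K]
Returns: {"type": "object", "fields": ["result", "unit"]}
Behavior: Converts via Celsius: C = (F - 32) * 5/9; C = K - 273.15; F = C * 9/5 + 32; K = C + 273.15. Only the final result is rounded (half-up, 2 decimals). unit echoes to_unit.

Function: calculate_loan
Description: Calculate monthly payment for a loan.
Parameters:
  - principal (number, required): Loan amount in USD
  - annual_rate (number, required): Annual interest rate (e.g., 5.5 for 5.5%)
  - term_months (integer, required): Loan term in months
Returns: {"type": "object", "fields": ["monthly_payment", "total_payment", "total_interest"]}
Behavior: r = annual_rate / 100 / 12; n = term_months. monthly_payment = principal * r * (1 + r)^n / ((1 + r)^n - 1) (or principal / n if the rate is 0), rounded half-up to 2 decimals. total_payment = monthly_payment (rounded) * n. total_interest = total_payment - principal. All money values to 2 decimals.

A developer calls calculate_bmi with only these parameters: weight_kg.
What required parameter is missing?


Required parameters: weight_kg, height_cm
Provided: weight_kg
Missing: height_cm
height_cm


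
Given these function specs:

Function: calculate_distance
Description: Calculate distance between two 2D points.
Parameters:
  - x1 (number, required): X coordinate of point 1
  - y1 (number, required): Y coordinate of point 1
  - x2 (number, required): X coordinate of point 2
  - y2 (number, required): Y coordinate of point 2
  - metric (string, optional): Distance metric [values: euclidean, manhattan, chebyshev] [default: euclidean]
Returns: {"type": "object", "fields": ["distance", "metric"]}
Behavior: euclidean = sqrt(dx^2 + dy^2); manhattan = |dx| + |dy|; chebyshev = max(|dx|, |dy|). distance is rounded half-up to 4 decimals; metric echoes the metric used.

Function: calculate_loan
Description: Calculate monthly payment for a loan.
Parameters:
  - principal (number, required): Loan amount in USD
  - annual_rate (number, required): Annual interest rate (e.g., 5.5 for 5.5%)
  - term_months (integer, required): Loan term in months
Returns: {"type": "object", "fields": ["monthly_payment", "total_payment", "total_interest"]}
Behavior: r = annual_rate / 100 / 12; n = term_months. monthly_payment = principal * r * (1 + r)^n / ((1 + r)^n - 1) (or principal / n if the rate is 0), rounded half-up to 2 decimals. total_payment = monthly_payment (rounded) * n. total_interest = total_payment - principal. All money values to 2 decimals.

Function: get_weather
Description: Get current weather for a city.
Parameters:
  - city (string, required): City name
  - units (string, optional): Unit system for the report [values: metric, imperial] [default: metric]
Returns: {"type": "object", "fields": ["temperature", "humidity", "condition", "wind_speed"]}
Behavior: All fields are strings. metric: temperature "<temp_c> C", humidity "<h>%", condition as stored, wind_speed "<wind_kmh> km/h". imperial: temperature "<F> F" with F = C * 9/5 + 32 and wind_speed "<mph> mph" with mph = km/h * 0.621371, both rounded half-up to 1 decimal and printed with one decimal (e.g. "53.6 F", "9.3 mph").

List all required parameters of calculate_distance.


Parameters of calculate_distance and their required/optional flag:
  x1: required
  y1: required
  x2: required
  y2: required
  metric: optional
x1, x2, y1, y2


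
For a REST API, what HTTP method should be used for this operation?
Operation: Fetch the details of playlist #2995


GET = read, POST = create, PUT = update/replace, DELETE = remove
This operation is a read.
GET


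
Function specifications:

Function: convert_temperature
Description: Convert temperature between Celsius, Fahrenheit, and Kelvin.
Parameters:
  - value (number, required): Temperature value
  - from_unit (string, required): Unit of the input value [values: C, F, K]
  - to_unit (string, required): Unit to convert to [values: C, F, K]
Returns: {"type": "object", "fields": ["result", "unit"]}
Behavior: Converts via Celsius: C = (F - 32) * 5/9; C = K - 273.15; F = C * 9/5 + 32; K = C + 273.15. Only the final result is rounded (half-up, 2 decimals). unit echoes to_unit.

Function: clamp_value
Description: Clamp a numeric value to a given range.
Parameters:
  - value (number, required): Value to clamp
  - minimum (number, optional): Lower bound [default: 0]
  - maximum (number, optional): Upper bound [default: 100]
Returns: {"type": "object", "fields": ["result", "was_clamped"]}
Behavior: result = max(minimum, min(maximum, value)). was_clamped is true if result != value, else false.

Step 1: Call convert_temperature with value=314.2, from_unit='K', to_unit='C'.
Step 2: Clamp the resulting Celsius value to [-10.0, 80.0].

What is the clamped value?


Step 1: convert_temperature(value=314.2, from_unit=K, to_unit=C)
  To C: 314.2 - 273.15 = 41.05
  Target is C: 41.05
  Round to 2 decimals: 41.05
  -> result = 41.05 C
Step 2: clamp_value(value=41.05, minimum=-10.0, maximum=80.0)
  result = max(-10.0, min(80.0, 41.05)) = max(-10.0, 41.05) = 41.05
  was_clamped = (41.05 != 41.05) = false
  -> result = 41.05
41.05


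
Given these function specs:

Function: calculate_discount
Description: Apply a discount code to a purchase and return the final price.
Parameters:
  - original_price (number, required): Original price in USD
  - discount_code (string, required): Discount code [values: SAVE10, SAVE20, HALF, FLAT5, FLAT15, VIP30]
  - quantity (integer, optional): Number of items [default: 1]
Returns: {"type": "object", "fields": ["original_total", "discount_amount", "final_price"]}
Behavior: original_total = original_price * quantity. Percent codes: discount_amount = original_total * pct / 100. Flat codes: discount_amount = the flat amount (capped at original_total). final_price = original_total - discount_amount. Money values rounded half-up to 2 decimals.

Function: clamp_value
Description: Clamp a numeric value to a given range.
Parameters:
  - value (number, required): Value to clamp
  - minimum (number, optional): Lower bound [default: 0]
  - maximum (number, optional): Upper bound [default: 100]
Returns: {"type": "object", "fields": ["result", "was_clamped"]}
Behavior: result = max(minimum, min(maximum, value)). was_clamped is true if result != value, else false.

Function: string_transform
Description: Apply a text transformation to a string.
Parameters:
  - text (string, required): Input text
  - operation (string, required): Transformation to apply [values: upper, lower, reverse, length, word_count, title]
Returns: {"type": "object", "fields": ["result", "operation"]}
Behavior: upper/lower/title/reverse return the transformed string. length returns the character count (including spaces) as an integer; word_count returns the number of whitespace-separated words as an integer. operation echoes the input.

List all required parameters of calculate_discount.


Parameters of calculate_discount and their required/optional flag:
  original_price: required
  discount_code: required
  quantity: optional
discount_code, original_price


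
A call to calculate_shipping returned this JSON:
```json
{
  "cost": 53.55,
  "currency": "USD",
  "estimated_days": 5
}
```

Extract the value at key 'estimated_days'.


5


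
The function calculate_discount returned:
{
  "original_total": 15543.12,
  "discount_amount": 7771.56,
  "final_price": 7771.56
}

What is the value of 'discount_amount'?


7771.56


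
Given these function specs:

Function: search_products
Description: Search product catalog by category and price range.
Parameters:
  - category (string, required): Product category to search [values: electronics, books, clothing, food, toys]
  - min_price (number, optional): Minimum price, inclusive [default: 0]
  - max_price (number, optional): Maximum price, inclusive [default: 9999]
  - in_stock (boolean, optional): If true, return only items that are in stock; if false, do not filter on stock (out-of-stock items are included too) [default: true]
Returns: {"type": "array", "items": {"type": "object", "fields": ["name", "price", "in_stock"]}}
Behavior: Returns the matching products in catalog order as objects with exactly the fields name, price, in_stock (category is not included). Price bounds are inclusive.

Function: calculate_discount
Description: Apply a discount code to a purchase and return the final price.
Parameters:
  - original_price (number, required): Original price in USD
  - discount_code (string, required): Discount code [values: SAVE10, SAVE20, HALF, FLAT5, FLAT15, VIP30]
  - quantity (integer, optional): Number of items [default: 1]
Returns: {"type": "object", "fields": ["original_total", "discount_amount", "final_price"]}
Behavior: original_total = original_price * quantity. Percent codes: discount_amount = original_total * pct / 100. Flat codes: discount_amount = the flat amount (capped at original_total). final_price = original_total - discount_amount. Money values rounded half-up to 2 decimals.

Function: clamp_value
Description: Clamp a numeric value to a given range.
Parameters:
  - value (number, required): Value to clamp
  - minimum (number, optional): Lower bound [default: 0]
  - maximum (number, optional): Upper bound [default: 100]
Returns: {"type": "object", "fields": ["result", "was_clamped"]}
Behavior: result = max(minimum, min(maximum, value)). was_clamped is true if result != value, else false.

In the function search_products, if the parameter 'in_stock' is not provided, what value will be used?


The search_products spec declares:
  - in_stock (boolean, optional): If true, return only items that are in stock; if false, do not filter on stock (out-of-stock items are included too) [default: true]
Default:
true


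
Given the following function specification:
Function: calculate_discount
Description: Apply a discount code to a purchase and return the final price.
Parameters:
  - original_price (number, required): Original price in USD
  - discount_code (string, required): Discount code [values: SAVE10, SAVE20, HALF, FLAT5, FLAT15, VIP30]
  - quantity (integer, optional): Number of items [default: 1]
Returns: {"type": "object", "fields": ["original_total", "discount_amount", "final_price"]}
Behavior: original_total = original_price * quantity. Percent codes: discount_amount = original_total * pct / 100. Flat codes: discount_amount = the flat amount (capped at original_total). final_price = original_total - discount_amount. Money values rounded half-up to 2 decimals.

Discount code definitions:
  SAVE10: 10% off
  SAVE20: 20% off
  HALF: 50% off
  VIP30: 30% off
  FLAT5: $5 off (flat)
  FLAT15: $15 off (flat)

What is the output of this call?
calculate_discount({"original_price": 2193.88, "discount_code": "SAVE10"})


Defaults applied: quantity=1
original_total = 2193.88 * 1 = 2193.88
SAVE10 = 10% off: discount_amount = 2193.88 * 10/100 = 219.388 -> 219.39
final_price = 2193.88 - 219.39 = 1974.49
Output:
{"original_total": 2193.88, "discount_amount": 219.39, "final_price": 1974.49}


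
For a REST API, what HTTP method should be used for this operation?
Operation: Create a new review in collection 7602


GET = read, POST = create, PUT = update/replace, DELETE = remove
This operation is a create.
POST


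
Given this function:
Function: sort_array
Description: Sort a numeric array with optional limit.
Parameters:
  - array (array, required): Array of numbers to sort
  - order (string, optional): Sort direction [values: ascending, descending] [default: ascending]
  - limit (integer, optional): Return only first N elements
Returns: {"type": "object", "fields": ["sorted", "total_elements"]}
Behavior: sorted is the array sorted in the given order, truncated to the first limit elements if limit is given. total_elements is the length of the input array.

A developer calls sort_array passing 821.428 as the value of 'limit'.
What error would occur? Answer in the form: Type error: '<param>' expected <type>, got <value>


Spec: 'limit' is declared as integer; 821.428 is a non-integer number.
Type error: 'limit' expected integer, got 821.428


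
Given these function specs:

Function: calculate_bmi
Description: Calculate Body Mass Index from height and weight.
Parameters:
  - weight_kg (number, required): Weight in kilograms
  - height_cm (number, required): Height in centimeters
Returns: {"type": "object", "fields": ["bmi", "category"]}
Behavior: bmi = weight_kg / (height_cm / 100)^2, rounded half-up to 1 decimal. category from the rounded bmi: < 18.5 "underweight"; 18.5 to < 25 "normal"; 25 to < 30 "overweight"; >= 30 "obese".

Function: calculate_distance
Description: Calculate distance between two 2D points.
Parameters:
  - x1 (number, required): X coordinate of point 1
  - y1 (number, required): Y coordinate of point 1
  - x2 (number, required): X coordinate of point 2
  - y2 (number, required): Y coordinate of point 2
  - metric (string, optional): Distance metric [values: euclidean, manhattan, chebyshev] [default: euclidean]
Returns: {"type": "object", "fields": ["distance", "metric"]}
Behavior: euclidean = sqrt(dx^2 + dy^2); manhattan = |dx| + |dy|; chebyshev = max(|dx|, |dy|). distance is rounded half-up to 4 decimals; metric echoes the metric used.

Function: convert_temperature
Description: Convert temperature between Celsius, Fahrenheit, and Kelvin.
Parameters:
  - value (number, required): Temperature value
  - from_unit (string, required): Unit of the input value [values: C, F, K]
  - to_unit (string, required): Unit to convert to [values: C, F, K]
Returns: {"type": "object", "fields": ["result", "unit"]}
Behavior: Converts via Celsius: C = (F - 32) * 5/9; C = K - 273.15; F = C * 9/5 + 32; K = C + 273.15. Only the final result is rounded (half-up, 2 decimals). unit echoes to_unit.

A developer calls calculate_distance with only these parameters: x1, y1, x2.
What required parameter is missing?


Required parameters: x1, y1, x2, y2
Provided: x1, y1, x2
Missing: y2
y2


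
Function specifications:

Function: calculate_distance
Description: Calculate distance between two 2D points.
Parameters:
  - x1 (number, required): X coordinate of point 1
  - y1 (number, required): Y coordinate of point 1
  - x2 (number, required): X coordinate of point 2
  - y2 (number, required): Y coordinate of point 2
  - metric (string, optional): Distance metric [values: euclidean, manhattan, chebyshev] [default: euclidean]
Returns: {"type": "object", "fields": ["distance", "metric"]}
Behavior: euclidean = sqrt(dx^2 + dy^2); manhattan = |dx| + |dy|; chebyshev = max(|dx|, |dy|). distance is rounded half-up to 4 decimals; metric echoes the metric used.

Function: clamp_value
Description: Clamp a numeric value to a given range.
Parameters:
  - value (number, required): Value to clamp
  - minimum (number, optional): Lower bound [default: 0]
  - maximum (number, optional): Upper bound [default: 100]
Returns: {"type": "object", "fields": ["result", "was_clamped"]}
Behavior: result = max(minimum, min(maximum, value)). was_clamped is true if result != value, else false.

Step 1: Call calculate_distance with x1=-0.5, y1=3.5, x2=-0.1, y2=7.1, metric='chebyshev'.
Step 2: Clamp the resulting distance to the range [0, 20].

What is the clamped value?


Step 1: calculate_distance (chebyshev)
  |dx| = |-0.1 - -0.5| = 0.4; |dy| = |7.1 - 3.5| = 3.6
  chebyshev: max(0.4, 3.6) = 3.6
  Round to 4 decimals: 3.6
  -> distance = 3.6
Step 2: clamp_value(value=3.6, minimum=0, maximum=20)
  result = max(0, min(20, 3.6)) = max(0, 3.6) = 3.6
  was_clamped = (3.6 != 3.6) = false
  -> result = 3.6
3.6


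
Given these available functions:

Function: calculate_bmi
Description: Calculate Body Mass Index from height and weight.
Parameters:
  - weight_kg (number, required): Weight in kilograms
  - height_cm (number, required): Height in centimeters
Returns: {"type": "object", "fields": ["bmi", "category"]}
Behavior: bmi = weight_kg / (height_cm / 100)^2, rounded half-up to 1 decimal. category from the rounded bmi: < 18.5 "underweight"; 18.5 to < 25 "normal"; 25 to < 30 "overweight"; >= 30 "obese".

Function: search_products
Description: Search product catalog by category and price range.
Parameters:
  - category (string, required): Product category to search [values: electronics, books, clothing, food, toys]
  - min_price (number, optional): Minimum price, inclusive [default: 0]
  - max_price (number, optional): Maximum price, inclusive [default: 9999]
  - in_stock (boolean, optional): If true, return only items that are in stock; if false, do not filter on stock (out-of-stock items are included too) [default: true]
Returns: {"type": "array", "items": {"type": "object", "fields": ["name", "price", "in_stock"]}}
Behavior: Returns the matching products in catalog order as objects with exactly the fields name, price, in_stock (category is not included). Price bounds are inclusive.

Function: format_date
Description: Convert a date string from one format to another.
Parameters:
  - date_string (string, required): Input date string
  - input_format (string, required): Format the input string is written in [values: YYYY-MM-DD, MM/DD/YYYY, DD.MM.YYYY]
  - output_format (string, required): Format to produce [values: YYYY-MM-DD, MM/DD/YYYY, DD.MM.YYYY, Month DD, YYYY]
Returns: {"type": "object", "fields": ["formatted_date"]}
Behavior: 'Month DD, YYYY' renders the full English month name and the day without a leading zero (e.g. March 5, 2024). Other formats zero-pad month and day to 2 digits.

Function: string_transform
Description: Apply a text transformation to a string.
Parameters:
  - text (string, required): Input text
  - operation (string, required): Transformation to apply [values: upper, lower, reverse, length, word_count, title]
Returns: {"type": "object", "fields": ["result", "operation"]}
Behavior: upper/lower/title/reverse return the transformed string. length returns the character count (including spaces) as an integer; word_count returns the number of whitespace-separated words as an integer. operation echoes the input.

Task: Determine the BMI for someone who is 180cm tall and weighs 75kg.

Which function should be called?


The task needs a function whose description is: Calculate Body Mass Index from height and weight.
calculate_bmi


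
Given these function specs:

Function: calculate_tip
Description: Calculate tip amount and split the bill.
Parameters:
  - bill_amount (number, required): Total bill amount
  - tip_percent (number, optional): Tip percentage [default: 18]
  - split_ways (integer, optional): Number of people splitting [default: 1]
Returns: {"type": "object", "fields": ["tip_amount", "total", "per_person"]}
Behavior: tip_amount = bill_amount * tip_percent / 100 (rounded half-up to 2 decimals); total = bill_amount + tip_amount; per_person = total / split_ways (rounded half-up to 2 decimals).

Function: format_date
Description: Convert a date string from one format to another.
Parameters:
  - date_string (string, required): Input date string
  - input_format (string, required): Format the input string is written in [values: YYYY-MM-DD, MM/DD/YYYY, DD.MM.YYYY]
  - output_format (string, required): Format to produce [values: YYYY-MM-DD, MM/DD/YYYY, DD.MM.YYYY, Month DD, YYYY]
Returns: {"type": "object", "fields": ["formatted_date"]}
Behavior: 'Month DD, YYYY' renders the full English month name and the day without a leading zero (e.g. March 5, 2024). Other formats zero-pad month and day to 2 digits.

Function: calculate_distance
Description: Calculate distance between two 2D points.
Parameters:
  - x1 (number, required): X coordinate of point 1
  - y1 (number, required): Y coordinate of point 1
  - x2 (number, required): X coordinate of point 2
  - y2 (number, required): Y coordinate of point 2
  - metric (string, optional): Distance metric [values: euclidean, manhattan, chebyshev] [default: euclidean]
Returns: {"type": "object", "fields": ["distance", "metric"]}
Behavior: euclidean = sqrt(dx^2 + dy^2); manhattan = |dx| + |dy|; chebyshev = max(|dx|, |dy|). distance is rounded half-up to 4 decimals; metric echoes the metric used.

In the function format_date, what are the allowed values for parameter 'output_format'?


The format_date spec declares:
  - output_format (string, required): Format to produce [values: YYYY-MM-DD, MM/DD/YYYY, DD.MM.YYYY, Month DD, YYYY]
Allowed values:
YYYY-MM-DD, MM/DD/YYYY, DD.MM.YYYY, Month DD, YYYY


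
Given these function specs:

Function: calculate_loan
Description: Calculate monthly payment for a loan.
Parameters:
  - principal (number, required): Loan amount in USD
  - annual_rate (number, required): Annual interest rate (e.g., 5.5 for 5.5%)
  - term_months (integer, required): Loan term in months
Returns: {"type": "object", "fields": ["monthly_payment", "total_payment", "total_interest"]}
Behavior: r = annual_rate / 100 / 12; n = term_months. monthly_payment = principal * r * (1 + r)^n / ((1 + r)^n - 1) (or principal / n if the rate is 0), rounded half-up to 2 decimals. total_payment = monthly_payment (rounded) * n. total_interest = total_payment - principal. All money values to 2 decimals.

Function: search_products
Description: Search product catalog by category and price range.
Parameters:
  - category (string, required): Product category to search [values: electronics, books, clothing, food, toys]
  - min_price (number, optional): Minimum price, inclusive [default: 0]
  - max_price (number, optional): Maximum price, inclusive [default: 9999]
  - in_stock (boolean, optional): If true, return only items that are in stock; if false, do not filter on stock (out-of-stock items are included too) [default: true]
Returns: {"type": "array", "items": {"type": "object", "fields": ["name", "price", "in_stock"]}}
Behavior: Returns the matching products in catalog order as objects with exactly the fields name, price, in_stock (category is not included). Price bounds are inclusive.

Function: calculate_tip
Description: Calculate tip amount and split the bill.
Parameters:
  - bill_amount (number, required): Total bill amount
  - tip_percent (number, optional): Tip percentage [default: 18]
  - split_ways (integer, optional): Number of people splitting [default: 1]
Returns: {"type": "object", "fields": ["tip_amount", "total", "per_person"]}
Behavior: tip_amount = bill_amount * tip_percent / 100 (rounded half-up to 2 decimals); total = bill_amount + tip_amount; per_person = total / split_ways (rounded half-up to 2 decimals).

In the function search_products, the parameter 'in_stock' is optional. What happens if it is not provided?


The search_products spec declares:
  - in_stock (boolean, optional): If true, return only items that are in stock; if false, do not filter on stock (out-of-stock items are included too) [default: true]
It defaults to true


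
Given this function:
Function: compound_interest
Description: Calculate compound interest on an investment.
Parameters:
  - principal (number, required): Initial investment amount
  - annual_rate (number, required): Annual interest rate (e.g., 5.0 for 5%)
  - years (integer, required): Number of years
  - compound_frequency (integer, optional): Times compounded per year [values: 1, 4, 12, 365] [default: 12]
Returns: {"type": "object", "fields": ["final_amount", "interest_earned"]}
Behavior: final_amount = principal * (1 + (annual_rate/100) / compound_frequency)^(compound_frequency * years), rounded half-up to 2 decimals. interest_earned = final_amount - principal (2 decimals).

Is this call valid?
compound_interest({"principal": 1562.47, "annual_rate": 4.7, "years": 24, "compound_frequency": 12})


Checking all required parameters present and types match... All valid.
Valid


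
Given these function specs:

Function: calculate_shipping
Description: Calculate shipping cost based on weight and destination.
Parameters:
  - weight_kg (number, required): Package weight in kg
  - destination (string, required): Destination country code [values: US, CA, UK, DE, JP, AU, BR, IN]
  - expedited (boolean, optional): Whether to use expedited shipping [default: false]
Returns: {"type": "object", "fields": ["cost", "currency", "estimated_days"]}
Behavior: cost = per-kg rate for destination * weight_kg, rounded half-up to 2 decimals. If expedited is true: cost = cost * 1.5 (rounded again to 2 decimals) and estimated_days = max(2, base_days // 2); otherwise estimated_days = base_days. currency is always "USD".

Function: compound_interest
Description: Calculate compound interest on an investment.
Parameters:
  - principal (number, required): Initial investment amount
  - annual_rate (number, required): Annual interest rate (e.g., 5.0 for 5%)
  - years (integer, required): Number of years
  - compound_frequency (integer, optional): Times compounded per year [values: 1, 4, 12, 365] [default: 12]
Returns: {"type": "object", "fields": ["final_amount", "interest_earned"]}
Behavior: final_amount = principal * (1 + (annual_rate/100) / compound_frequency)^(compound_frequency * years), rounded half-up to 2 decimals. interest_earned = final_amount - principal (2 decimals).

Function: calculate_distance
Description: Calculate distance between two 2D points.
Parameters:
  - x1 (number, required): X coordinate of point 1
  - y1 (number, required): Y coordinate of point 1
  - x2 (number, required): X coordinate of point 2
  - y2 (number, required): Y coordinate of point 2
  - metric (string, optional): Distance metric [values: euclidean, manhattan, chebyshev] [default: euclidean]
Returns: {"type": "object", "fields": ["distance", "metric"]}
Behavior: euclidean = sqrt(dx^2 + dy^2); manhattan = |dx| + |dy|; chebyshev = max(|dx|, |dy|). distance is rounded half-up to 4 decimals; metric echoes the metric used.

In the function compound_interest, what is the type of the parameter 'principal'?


The compound_interest spec declares:
  - principal (number, required): Initial investment amount
Type:
number


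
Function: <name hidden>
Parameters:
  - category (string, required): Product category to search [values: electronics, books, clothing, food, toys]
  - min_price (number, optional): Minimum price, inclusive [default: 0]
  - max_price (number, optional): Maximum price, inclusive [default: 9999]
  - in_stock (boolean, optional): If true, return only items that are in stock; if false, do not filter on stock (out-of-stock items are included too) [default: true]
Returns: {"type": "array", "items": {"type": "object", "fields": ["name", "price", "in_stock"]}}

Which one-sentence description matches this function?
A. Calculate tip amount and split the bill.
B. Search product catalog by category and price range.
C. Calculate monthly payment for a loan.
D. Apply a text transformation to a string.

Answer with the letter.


Parameters category, min_price, max_price, in_stock and return "array" fit: Search product catalog by category and price range.
B


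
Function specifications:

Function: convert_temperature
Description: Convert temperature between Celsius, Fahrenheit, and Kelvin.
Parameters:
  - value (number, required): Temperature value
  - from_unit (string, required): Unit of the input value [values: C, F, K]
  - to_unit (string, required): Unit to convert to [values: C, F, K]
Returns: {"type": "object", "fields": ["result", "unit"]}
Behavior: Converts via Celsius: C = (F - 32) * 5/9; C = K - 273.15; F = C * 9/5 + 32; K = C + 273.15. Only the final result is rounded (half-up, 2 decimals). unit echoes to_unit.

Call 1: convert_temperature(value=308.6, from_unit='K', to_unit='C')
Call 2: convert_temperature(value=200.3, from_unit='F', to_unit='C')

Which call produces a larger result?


Call 1:
  To C: 308.6 - 273.15 = 35.45
  Target is C: 35.45
  Round to 2 decimals: 35.45
  -> 35.45 C
Call 2:
  To C: (200.3 - 32) * 5/9 = 93.5
  Target is C: 93.5
  Round to 2 decimals: 93.5
  -> 93.5 C
Call 2 (93.5 C)


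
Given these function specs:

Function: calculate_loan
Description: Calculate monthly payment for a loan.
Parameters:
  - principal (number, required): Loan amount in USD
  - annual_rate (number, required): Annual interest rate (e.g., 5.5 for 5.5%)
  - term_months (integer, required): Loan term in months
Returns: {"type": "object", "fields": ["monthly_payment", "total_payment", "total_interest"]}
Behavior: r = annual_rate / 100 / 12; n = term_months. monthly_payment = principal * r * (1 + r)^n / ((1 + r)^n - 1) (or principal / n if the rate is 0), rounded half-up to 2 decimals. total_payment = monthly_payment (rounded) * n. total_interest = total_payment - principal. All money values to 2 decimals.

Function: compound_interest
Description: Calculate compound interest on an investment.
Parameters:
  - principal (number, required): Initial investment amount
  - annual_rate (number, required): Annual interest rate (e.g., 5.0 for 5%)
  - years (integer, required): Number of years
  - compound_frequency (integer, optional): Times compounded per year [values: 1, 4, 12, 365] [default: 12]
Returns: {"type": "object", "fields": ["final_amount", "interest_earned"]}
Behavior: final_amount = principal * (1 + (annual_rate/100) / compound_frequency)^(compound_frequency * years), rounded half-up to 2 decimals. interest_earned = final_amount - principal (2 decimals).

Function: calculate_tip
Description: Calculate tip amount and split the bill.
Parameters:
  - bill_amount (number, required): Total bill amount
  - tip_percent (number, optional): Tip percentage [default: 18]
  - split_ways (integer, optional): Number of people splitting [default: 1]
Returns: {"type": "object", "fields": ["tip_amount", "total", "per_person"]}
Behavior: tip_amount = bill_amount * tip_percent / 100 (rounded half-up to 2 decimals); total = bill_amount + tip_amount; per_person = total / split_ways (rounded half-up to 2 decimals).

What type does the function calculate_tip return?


The calculate_tip spec declares Returns: {"type": "object", "fields": ["tip_amount", "total", "per_person"]}
Type:
object


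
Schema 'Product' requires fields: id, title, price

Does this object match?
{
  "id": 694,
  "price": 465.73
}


Checking required fields...
Missing: title
Invalid - missing required field 'title'


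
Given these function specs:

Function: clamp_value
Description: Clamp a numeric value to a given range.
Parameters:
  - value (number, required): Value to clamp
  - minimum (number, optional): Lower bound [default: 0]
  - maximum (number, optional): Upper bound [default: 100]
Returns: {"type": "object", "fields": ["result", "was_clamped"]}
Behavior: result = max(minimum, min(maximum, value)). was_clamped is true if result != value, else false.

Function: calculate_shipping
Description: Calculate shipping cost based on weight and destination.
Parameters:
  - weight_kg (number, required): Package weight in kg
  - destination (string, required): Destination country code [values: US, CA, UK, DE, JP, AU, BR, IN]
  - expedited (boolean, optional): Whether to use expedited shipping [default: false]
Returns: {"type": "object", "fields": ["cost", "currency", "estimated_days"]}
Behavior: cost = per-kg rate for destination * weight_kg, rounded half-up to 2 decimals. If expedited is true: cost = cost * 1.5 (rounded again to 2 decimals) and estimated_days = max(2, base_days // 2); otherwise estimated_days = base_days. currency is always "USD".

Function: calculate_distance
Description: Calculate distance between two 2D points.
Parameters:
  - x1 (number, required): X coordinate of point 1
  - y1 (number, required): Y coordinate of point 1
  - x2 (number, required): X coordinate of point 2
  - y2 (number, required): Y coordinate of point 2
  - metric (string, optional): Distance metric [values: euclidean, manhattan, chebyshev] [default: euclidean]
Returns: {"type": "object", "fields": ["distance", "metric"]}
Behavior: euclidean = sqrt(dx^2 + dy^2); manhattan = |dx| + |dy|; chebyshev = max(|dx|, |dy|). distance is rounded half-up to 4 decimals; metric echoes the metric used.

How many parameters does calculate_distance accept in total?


Parameters of calculate_distance: x1 (required), y1 (required), x2 (required), y2 (required), metric (optional)
Total:
5


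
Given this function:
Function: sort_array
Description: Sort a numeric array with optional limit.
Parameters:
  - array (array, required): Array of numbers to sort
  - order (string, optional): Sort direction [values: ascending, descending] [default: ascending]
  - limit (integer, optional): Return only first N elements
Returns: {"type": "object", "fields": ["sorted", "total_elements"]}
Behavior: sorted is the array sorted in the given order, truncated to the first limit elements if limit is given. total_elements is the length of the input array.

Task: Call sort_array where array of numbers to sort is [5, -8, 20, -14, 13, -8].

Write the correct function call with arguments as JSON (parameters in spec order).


Mapping each described value to its parameter name:
  'Array of numbers to sort' -> array = [5, -8, 20, -14, 13, -8]
sort_array({"array": [5, -8, 20, -14, 13, -8]})


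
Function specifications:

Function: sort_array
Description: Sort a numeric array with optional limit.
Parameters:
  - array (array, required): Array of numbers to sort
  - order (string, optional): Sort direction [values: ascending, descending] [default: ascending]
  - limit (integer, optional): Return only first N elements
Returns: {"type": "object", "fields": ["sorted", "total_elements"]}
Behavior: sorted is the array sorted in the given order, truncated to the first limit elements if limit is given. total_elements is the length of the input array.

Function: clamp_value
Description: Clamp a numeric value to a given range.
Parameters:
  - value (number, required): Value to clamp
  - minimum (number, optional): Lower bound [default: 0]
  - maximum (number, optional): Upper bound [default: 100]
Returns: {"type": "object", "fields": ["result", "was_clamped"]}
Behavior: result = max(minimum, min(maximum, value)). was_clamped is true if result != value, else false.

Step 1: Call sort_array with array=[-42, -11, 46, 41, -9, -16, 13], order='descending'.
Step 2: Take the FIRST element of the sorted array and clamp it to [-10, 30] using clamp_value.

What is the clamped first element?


Step 1: sort_array(order=descending)
  sorted: [46, 41, 13, -9, -11, -16, -42]
  -> first element = 46
Step 2: clamp_value(value=46, minimum=-10, maximum=30)
  result = max(-10, min(30, 46)) = max(-10, 30) = 30
  was_clamped = (30 != 46) = true
  -> result = 30
30


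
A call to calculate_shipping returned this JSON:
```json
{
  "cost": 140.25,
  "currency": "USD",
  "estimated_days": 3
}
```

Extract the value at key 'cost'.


140.25


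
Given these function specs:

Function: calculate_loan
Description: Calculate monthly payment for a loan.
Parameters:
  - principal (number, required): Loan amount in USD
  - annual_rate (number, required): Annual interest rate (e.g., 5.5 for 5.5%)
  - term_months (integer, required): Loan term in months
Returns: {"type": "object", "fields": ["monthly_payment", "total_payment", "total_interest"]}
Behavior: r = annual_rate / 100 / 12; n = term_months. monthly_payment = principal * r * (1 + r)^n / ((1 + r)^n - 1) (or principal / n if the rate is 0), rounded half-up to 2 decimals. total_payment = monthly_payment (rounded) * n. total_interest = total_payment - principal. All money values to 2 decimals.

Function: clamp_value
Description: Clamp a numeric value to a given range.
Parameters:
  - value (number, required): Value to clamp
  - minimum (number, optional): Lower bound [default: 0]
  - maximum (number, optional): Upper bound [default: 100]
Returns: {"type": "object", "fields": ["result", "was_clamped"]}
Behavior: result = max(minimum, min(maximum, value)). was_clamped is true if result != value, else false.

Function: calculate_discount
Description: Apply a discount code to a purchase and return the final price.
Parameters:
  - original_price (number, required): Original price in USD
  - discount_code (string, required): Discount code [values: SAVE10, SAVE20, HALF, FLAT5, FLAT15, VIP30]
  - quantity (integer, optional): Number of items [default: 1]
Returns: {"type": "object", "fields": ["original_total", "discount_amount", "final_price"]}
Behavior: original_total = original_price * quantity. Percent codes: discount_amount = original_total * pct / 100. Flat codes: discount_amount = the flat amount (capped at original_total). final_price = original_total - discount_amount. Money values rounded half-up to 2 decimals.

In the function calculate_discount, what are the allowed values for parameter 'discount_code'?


The calculate_discount spec declares:
  - discount_code (string, required): Discount code [values: SAVE10, SAVE20, HALF, FLAT5, FLAT15, VIP30]
Allowed values:
SAVE10, SAVE20, HALF, FLAT5, FLAT15, VIP30
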